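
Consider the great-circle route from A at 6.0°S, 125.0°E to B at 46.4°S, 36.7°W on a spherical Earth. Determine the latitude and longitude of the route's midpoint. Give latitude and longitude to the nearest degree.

The haversine formula gives a central angle δ ≈ 2.184 rad (125.1°) between the endpoints.
Interpolate at f = 1/2 with slerp weights a = sin((1−f)δ)/sin δ ≈ 1.085, b = sin(fδ)/sin δ ≈ 1.085.
p = a·p₁ + b·p₂ ≈ (-0.019, 0.437, -0.899); φ = arcsin(p_z) ≈ -64.07°, λ = atan2(p_y, p_x) ≈ 92.49°.

≈ 64°S, 92°E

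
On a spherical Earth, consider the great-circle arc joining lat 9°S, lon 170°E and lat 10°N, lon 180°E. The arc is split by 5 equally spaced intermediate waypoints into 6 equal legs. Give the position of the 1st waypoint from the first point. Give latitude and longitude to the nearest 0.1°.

≈ lat 5.8°S, lon 171.7°E

Convert each endpoint to a unit vector on the sphere (x = cos φ cos λ, y = cos φ sin λ, z = sin φ).
The central angle between the endpoints is δ = arccos(p₁·p₂) ≈ 0.374 rad (21.4°).
Interpolate at f = 1/6 with slerp weights a = sin((1−f)δ)/sin δ ≈ 0.839, b = sin(fδ)/sin δ ≈ 0.171.
p = a·p₁ + b·p₂ ≈ (-0.984, 0.144, -0.102); φ = arcsin(p_z) ≈ -5.84°, λ = atan2(p_y, p_x) ≈ 171.68°.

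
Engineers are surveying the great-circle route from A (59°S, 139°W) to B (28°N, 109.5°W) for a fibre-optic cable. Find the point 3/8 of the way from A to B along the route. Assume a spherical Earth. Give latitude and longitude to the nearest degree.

≈ (27°S, 123°W)

Write both endpoints as unit vectors p₁, p₂ with components (cos φ cos λ, cos φ sin λ, sin φ).
The central angle between the endpoints is δ = arccos(p₁·p₂) ≈ 1.577 rad (90.4°).
Interpolate at f = 3/8 with slerp weights a = sin((1−f)δ)/sin δ ≈ 0.834, b = sin(fδ)/sin δ ≈ 0.558.
p = a·p₁ + b·p₂ ≈ (-0.488, -0.746, -0.453); φ = arcsin(p_z) ≈ -26.93°, λ = atan2(p_y, p_x) ≈ -123.22°.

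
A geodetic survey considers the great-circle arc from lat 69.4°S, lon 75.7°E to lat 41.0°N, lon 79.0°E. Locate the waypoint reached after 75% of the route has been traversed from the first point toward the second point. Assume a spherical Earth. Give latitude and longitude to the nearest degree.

Write both endpoints as unit vectors p₁, p₂ with components (cos φ cos λ, cos φ sin λ, sin φ).
The central angle between the endpoints is δ = arccos(p₁·p₂) ≈ 1.927 rad (110.4°).
Interpolate at f = 0.75 with slerp weights a = sin((1−f)δ)/sin δ ≈ 0.494, b = sin(fδ)/sin δ ≈ 1.059.
p = a·p₁ + b·p₂ ≈ (0.195, 0.953, 0.232); φ = arcsin(p_z) ≈ 13.40°, λ = atan2(p_y, p_x) ≈ 78.41°.

≈ lat 13°N, lon 78°E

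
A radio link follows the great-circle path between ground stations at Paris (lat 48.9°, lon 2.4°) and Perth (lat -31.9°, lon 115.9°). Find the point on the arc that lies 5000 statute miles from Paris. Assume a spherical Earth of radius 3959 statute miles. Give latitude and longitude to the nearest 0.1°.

≈ lat 8.9°, lon 75.7°

Convert each endpoint to a unit vector on the sphere (x = cos φ cos λ, y = cos φ sin λ, z = sin φ).
The central angle between the endpoints is δ = arccos(p₁·p₂) ≈ 2.240 rad (128.4°). The total great-circle distance is δ·R ≈ 2.240 × 3959 ≈ 8870 mi, so the target fraction is f = 5000/8870 ≈ 0.564.
Interpolate at f ≈ 0.564 with slerp weights a = sin((1−f)δ)/sin δ ≈ 1.058, b = sin(fδ)/sin δ ≈ 1.216.
p = a·p₁ + b·p₂ ≈ (0.244, 0.957, 0.155); φ = arcsin(p_z) ≈ 8.89°, λ = atan2(p_y, p_x) ≈ 75.71°.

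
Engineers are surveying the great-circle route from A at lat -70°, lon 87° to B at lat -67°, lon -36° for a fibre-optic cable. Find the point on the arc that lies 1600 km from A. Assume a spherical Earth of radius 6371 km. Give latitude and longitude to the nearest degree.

The haversine formula gives a central angle δ ≈ 0.656 rad (37.6°) between the endpoints. The total great-circle distance is δ·R ≈ 0.656 × 6371 ≈ 4182 km, so the target fraction is f = 1600/4182 ≈ 0.383.
Interpolate at f ≈ 0.383 with slerp weights a = sin((1−f)δ)/sin δ ≈ 0.646, b = sin(fδ)/sin δ ≈ 0.407.
p = a·p₁ + b·p₂ ≈ (0.140, 0.127, -0.982); φ = arcsin(p_z) ≈ -79.09°, λ = atan2(p_y, p_x) ≈ 42.18°.

≈ lat -79°, lon 42°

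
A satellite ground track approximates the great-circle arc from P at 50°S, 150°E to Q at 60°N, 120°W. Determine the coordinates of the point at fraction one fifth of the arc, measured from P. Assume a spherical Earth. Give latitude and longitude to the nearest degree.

≈ 28°S, 170°E

Write both endpoints as unit vectors p₁, p₂ with components (cos φ cos λ, cos φ sin λ, sin φ).
The central angle between the endpoints is δ = arccos(p₁·p₂) ≈ 2.296 rad (131.6°).
Interpolate at f = 1/5 with slerp weights a = sin((1−f)δ)/sin δ ≈ 1.289, b = sin(fδ)/sin δ ≈ 0.592.
p = a·p₁ + b·p₂ ≈ (-0.866, 0.158, -0.475); φ = arcsin(p_z) ≈ -28.34°, λ = atan2(p_y, p_x) ≈ 169.67°.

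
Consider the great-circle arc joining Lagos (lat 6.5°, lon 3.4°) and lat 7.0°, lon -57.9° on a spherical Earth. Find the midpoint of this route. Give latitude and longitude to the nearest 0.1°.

Write both endpoints as unit vectors p₁, p₂ with components (cos φ cos λ, cos φ sin λ, sin φ).
The central angle between the endpoints is δ = arccos(p₁·p₂) ≈ 1.062 rad (60.8°).
Interpolate at f = 1/2 with slerp weights a = sin((1−f)δ)/sin δ ≈ 0.580, b = sin(fδ)/sin δ ≈ 0.580.
p = a·p₁ + b·p₂ ≈ (0.881, -0.453, 0.136); φ = arcsin(p_z) ≈ 7.83°, λ = atan2(p_y, p_x) ≈ -27.23°.

≈ lat 7.8°, lon -27.2°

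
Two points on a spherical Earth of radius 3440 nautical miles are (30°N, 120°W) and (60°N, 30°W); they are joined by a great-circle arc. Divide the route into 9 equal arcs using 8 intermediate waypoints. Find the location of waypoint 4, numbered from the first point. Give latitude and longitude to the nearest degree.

≈ (52°N, 95°W)

Write both endpoints as unit vectors p₁, p₂ with components (cos φ cos λ, cos φ sin λ, sin φ).
The central angle between the endpoints is δ = arccos(p₁·p₂) ≈ 1.123 rad (64.3°).
Interpolate at f = 4/9 with slerp weights a = sin((1−f)δ)/sin δ ≈ 0.648, b = sin(fδ)/sin δ ≈ 0.531.
p = a·p₁ + b·p₂ ≈ (-0.051, -0.619, 0.784); φ = arcsin(p_z) ≈ 51.62°, λ = atan2(p_y, p_x) ≈ -94.68°.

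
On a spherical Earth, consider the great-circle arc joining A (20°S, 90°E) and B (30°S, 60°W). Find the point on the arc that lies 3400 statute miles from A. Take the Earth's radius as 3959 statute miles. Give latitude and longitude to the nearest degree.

From cos δ = sin φ₁ sin φ₂ + cos φ₁ cos φ₂ cos Δλ, the central angle is δ ≈ 2.134 rad (122.3°). The total great-circle distance is δ·R ≈ 2.134 × 3959 ≈ 8448 mi, so the target fraction is f = 3400/8448 ≈ 0.402.
Interpolate at f ≈ 0.402 with slerp weights a = sin((1−f)δ)/sin δ ≈ 1.131, b = sin(fδ)/sin δ ≈ 0.895.
p = a·p₁ + b·p₂ ≈ (0.388, 0.392, -0.835); φ = arcsin(p_z) ≈ -56.57°, λ = atan2(p_y, p_x) ≈ 45.29°.

≈ (57°S, 45°E)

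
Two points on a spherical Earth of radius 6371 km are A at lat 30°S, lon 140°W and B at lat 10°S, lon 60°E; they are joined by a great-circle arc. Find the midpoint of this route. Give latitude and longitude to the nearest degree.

≈ lat 63°S, lon 120°E

Convert each endpoint to a unit vector on the sphere (x = cos φ cos λ, y = cos φ sin λ, z = sin φ).
The central angle between the endpoints is δ = arccos(p₁·p₂) ≈ 2.367 rad (135.6°).
Interpolate at f = 1/2 with slerp weights a = sin((1−f)δ)/sin δ ≈ 1.324, b = sin(fδ)/sin δ ≈ 1.324.
p = a·p₁ + b·p₂ ≈ (-0.226, 0.392, -0.892); φ = arcsin(p_z) ≈ -63.08°, λ = atan2(p_y, p_x) ≈ 120.00°.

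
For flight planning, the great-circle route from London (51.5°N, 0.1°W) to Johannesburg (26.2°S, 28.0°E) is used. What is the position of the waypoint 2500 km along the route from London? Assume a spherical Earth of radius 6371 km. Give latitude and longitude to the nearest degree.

Write both endpoints as unit vectors p₁, p₂ with components (cos φ cos λ, cos φ sin λ, sin φ).
The central angle between the endpoints is δ = arccos(p₁·p₂) ≈ 1.423 rad (81.5°). The total great-circle distance is δ·R ≈ 1.423 × 6371 ≈ 9066 km, so the target fraction is f = 2500/9066 ≈ 0.276.
Interpolate at f ≈ 0.276 with slerp weights a = sin((1−f)δ)/sin δ ≈ 0.867, b = sin(fδ)/sin δ ≈ 0.387.
p = a·p₁ + b·p₂ ≈ (0.846, 0.162, 0.508); φ = arcsin(p_z) ≈ 30.52°, λ = atan2(p_y, p_x) ≈ 10.83°.

≈ 31°N, 11°E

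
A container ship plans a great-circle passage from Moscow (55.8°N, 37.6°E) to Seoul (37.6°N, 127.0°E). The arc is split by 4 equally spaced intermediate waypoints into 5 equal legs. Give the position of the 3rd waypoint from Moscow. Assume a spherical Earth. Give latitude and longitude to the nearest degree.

Write both endpoints as unit vectors p₁, p₂ with components (cos φ cos λ, cos φ sin λ, sin φ).
The central angle between the endpoints is δ = arccos(p₁·p₂) ≈ 1.036 rad (59.4°).
Interpolate at f = 3/5 with slerp weights a = sin((1−f)δ)/sin δ ≈ 0.468, b = sin(fδ)/sin δ ≈ 0.677.
p = a·p₁ + b·p₂ ≈ (-0.114, 0.589, 0.800); φ = arcsin(p_z) ≈ 53.14°, λ = atan2(p_y, p_x) ≈ 100.99°.

≈ 53°N, 101°E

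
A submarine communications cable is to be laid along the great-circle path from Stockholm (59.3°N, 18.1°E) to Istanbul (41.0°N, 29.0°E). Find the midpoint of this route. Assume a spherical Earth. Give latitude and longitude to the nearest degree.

Write both endpoints as unit vectors p₁, p₂ with components (cos φ cos λ, cos φ sin λ, sin φ).
The central angle between the endpoints is δ = arccos(p₁·p₂) ≈ 0.341 rad (19.5°).
Interpolate at f = 1/2 with slerp weights a = sin((1−f)δ)/sin δ ≈ 0.507, b = sin(fδ)/sin δ ≈ 0.507.
p = a·p₁ + b·p₂ ≈ (0.581, 0.266, 0.769); φ = arcsin(p_z) ≈ 50.27°, λ = atan2(p_y, p_x) ≈ 24.60°.

≈ 50°N, 25°E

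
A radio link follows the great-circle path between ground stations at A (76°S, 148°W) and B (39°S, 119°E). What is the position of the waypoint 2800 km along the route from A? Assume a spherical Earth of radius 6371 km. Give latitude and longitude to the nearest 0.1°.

≈ (64.5°S, 138.2°E)

From cos δ = sin φ₁ sin φ₂ + cos φ₁ cos φ₂ cos Δλ, the central angle is δ ≈ 0.926 rad (53.1°). The total great-circle distance is δ·R ≈ 0.926 × 6371 ≈ 5902 km, so the target fraction is f = 2800/5902 ≈ 0.474.
Interpolate at f ≈ 0.474 with slerp weights a = sin((1−f)δ)/sin δ ≈ 0.585, b = sin(fδ)/sin δ ≈ 0.532.
p = a·p₁ + b·p₂ ≈ (-0.321, 0.287, -0.903); φ = arcsin(p_z) ≈ -64.52°, λ = atan2(p_y, p_x) ≈ 138.19°.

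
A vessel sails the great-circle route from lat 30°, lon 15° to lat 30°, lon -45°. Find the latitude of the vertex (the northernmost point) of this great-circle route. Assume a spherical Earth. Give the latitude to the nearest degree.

≈ 34°

The great circle lies in the plane with unit normal n̂ = (p₁ × p₂)/|p₁ × p₂|.
Here n̂_z ≈ -0.832; the vertex latitude is φ_max = arccos|n̂_z| ≈ 33.7°.
Check via Clairaut: cos φ_max = |cos φ₁| · sin C = cos(30.0°)·sin(73.9°) ≈ 0.832, again giving ≈ 33.7°.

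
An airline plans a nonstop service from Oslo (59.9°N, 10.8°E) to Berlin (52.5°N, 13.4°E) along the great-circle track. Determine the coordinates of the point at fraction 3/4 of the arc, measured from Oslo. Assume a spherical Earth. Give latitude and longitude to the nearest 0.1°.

Write both endpoints as unit vectors p₁, p₂ with components (cos φ cos λ, cos φ sin λ, sin φ).
The central angle between the endpoints is δ = arccos(p₁·p₂) ≈ 0.132 rad (7.5°).
Interpolate at f = 3/4 with slerp weights a = sin((1−f)δ)/sin δ ≈ 0.251, b = sin(fδ)/sin δ ≈ 0.751.
p = a·p₁ + b·p₂ ≈ (0.568, 0.130, 0.813); φ = arcsin(p_z) ≈ 54.35°, λ = atan2(p_y, p_x) ≈ 12.84°.

≈ 54.4°N, 12.8°E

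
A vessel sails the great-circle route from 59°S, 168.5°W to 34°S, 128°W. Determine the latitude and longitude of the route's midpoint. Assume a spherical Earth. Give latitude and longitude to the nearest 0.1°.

From cos δ = sin φ₁ sin φ₂ + cos φ₁ cos φ₂ cos Δλ, the central angle is δ ≈ 0.637 rad (36.5°).
Interpolate at f = 1/2 with slerp weights a = sin((1−f)δ)/sin δ ≈ 0.526, b = sin(fδ)/sin δ ≈ 0.526.
p = a·p₁ + b·p₂ ≈ (-0.534, -0.398, -0.746); φ = arcsin(p_z) ≈ -48.22°, λ = atan2(p_y, p_x) ≈ -143.32°.

≈ 48.2°S, 143.3°W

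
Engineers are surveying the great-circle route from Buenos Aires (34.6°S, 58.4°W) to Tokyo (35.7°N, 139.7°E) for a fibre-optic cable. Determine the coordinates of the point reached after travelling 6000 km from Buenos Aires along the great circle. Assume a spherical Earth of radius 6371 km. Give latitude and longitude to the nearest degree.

Convert each endpoint to a unit vector on the sphere (x = cos φ cos λ, y = cos φ sin λ, z = sin φ).
The central angle between the endpoints is δ = arccos(p₁·p₂) ≈ 2.883 rad (165.2°). The total great-circle distance is δ·R ≈ 2.883 × 6371 ≈ 18367 km, so the target fraction is f = 6000/18367 ≈ 0.327.
Interpolate at f ≈ 0.327 with slerp weights a = sin((1−f)δ)/sin δ ≈ 3.645, b = sin(fδ)/sin δ ≈ 3.161.
p = a·p₁ + b·p₂ ≈ (-0.386, -0.895, -0.225); φ = arcsin(p_z) ≈ -12.99°, λ = atan2(p_y, p_x) ≈ -113.34°.

≈ 13°S, 113°W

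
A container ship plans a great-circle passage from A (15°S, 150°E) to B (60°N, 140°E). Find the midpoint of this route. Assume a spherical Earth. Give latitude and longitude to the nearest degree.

≈ (23°N, 147°E)

Write both endpoints as unit vectors p₁, p₂ with components (cos φ cos λ, cos φ sin λ, sin φ).
The central angle between the endpoints is δ = arccos(p₁·p₂) ≈ 1.317 rad (75.4°).
Interpolate at f = 1/2 with slerp weights a = sin((1−f)δ)/sin δ ≈ 0.632, b = sin(fδ)/sin δ ≈ 0.632.
p = a·p₁ + b·p₂ ≈ (-0.771, 0.508, 0.384); φ = arcsin(p_z) ≈ 22.57°, λ = atan2(p_y, p_x) ≈ 146.59°.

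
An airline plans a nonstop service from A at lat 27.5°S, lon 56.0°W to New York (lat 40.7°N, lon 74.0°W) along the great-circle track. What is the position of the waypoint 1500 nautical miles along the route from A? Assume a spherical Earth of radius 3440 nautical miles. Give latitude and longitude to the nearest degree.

From cos δ = sin φ₁ sin φ₂ + cos φ₁ cos φ₂ cos Δλ, the central angle is δ ≈ 1.226 rad (70.2°). The total great-circle distance is δ·R ≈ 1.226 × 3440 ≈ 4216 nmi, so the target fraction is f = 1500/4216 ≈ 0.356.
Interpolate at f ≈ 0.356 with slerp weights a = sin((1−f)δ)/sin δ ≈ 0.755, b = sin(fδ)/sin δ ≈ 0.449.
p = a·p₁ + b·p₂ ≈ (0.468, -0.882, -0.056); φ = arcsin(p_z) ≈ -3.19°, λ = atan2(p_y, p_x) ≈ -62.05°.

≈ lat 3°S, lon 62°W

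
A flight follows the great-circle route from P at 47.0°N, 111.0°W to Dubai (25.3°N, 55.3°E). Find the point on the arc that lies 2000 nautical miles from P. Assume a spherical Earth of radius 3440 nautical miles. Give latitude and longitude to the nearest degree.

≈ 77°N, 76°W

The haversine formula gives a central angle δ ≈ 1.861 rad (106.6°) between the endpoints. The total great-circle distance is δ·R ≈ 1.861 × 3440 ≈ 6403 nmi, so the target fraction is f = 2000/6403 ≈ 0.312.
Interpolate at f ≈ 0.312 with slerp weights a = sin((1−f)δ)/sin δ ≈ 1.000, b = sin(fδ)/sin δ ≈ 0.573.
p = a·p₁ + b·p₂ ≈ (0.051, -0.211, 0.976); φ = arcsin(p_z) ≈ 77.49°, λ = atan2(p_y, p_x) ≈ -76.48°.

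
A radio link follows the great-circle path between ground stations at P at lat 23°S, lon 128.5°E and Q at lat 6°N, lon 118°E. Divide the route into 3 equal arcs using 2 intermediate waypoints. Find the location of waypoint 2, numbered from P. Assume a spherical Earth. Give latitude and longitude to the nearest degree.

≈ lat 4°S, lon 121°E

Convert each endpoint to a unit vector on the sphere (x = cos φ cos λ, y = cos φ sin λ, z = sin φ).
The central angle between the endpoints is δ = arccos(p₁·p₂) ≈ 0.537 rad (30.8°).
Interpolate at f = 2/3 with slerp weights a = sin((1−f)δ)/sin δ ≈ 0.348, b = sin(fδ)/sin δ ≈ 0.685.
p = a·p₁ + b·p₂ ≈ (-0.519, 0.852, -0.064); φ = arcsin(p_z) ≈ -3.69°, λ = atan2(p_y, p_x) ≈ 121.35°.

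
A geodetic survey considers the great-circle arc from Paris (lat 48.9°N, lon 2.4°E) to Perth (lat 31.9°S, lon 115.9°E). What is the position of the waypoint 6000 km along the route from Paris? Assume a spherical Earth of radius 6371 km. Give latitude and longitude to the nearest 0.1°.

≈ lat 22.4°N, lon 62.7°E

The haversine formula gives a central angle δ ≈ 2.240 rad (128.4°) between the endpoints. The total great-circle distance is δ·R ≈ 2.240 × 6371 ≈ 14274 km, so the target fraction is f = 6000/14274 ≈ 0.420.
Interpolate at f ≈ 0.420 with slerp weights a = sin((1−f)δ)/sin δ ≈ 1.229, b = sin(fδ)/sin δ ≈ 1.031.
p = a·p₁ + b·p₂ ≈ (0.424, 0.821, 0.381); φ = arcsin(p_z) ≈ 22.38°, λ = atan2(p_y, p_x) ≈ 62.67°.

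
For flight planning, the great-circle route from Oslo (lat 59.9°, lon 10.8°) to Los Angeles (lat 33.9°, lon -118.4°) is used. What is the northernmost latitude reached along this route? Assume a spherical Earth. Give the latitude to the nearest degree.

≈ 71°

The great circle lies in the plane with unit normal n̂ = (p₁ × p₂)/|p₁ × p₂|.
Here n̂_z ≈ -0.331; the vertex latitude is φ_max = arccos|n̂_z| ≈ 70.7°.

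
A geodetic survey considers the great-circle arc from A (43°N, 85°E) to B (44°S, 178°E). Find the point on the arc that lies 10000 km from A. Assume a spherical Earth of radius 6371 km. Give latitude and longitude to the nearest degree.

Convert each endpoint to a unit vector on the sphere (x = cos φ cos λ, y = cos φ sin λ, z = sin φ).
The central angle between the endpoints is δ = arccos(p₁·p₂) ≈ 2.096 rad (120.1°). The total great-circle distance is δ·R ≈ 2.096 × 6371 ≈ 13353 km, so the target fraction is f = 10000/13353 ≈ 0.749.
Interpolate at f ≈ 0.749 with slerp weights a = sin((1−f)δ)/sin δ ≈ 0.581, b = sin(fδ)/sin δ ≈ 1.156.
p = a·p₁ + b·p₂ ≈ (-0.794, 0.452, -0.407); φ = arcsin(p_z) ≈ -24.01°, λ = atan2(p_y, p_x) ≈ 150.35°.

≈ (24°S, 150°E)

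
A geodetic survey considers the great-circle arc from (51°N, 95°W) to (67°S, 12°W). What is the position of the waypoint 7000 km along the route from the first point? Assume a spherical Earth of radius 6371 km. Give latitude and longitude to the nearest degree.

Convert each endpoint to a unit vector on the sphere (x = cos φ cos λ, y = cos φ sin λ, z = sin φ).
The central angle between the endpoints is δ = arccos(p₁·p₂) ≈ 2.326 rad (133.3°). The total great-circle distance is δ·R ≈ 2.326 × 6371 ≈ 14819 km, so the target fraction is f = 7000/14819 ≈ 0.472.
Interpolate at f ≈ 0.472 with slerp weights a = sin((1−f)δ)/sin δ ≈ 1.293, b = sin(fδ)/sin δ ≈ 1.223.
p = a·p₁ + b·p₂ ≈ (0.397, -0.910, -0.121); φ = arcsin(p_z) ≈ -6.95°, λ = atan2(p_y, p_x) ≈ -66.45°.

≈ (7°S, 66°W)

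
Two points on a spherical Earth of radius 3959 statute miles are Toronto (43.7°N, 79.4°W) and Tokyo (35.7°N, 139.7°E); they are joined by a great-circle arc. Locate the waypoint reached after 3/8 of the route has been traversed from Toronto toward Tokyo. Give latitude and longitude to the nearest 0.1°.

≈ 67.2°N, 128.5°W

The haversine formula gives a central angle δ ≈ 1.623 rad (93.0°) between the endpoints.
Interpolate at f = 3/8 with slerp weights a = sin((1−f)δ)/sin δ ≈ 0.850, b = sin(fδ)/sin δ ≈ 0.573.
p = a·p₁ + b·p₂ ≈ (-0.242, -0.304, 0.922); φ = arcsin(p_z) ≈ 67.17°, λ = atan2(p_y, p_x) ≈ -128.51°.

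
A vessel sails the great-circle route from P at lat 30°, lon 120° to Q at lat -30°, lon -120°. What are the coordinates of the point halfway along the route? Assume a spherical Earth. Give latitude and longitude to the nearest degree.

From cos δ = sin φ₁ sin φ₂ + cos φ₁ cos φ₂ cos Δλ, the central angle is δ ≈ 2.246 rad (128.7°).
Interpolate at f = 1/2 with slerp weights a = sin((1−f)δ)/sin δ ≈ 1.155, b = sin(fδ)/sin δ ≈ 1.155.
p = a·p₁ + b·p₂ ≈ (-1.000, 0.000, 0.000); φ = arcsin(p_z) ≈ 0.00°, λ = atan2(p_y, p_x) ≈ 180.00°.

≈ lat 0°, lon 180°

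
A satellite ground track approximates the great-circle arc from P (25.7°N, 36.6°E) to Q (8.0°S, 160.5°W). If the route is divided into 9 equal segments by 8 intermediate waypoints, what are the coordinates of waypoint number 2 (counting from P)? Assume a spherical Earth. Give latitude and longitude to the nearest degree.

From cos δ = sin φ₁ sin φ₂ + cos φ₁ cos φ₂ cos Δλ, the central angle is δ ≈ 2.722 rad (156.0°).
Interpolate at f = 2/9 with slerp weights a = sin((1−f)δ)/sin δ ≈ 2.097, b = sin(fδ)/sin δ ≈ 1.396.
p = a·p₁ + b·p₂ ≈ (0.214, 0.665, 0.715); φ = arcsin(p_z) ≈ 45.66°, λ = atan2(p_y, p_x) ≈ 72.15°.

≈ (46°N, 72°E)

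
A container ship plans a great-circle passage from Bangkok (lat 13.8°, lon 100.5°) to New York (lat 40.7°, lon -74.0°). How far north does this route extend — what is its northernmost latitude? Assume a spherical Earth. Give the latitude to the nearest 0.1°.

≈ 85.0°

The great circle lies in the plane with unit normal n̂ = (p₁ × p₂)/|p₁ × p₂|.
Here n̂_z ≈ -0.086; the vertex latitude is φ_max = arccos|n̂_z| ≈ 85.0°.
Check via Clairaut: cos φ_max = |cos φ₁| · sin C = cos(13.8°)·sin(5.1°) ≈ 0.086, again giving ≈ 85.0°.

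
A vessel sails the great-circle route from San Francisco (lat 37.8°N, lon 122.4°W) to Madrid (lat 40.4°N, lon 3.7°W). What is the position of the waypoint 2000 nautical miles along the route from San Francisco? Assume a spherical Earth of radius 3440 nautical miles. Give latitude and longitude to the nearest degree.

≈ lat 56°N, lon 80°W

Write both endpoints as unit vectors p₁, p₂ with components (cos φ cos λ, cos φ sin λ, sin φ).
The central angle between the endpoints is δ = arccos(p₁·p₂) ≈ 1.462 rad (83.8°). The total great-circle distance is δ·R ≈ 1.462 × 3440 ≈ 5030 nmi, so the target fraction is f = 2000/5030 ≈ 0.398.
Interpolate at f ≈ 0.398 with slerp weights a = sin((1−f)δ)/sin δ ≈ 0.776, b = sin(fδ)/sin δ ≈ 0.552.
p = a·p₁ + b·p₂ ≈ (0.091, -0.545, 0.834); φ = arcsin(p_z) ≈ 56.47°, λ = atan2(p_y, p_x) ≈ -80.48°.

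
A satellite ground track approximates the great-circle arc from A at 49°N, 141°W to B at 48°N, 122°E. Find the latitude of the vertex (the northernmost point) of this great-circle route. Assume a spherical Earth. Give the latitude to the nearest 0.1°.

≈ 59.6°N

The great circle lies in the plane with unit normal n̂ = (p₁ × p₂)/|p₁ × p₂|.
Here n̂_z ≈ -0.506; the vertex latitude is φ_max = arccos|n̂_z| ≈ 59.6°.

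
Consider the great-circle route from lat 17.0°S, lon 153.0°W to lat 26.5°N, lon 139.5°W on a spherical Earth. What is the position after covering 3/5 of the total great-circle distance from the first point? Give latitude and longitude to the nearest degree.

From cos δ = sin φ₁ sin φ₂ + cos φ₁ cos φ₂ cos Δλ, the central angle is δ ≈ 0.793 rad (45.4°).
Interpolate at f = 3/5 with slerp weights a = sin((1−f)δ)/sin δ ≈ 0.438, b = sin(fδ)/sin δ ≈ 0.643.
p = a·p₁ + b·p₂ ≈ (-0.811, -0.564, 0.159); φ = arcsin(p_z) ≈ 9.14°, λ = atan2(p_y, p_x) ≈ -145.18°.

≈ lat 9°N, lon 145°W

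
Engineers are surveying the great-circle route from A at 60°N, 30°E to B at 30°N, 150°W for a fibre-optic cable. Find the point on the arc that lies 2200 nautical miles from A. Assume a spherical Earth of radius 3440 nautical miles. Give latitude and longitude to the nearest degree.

≈ 83°N, 150°W

The haversine formula gives a central angle δ ≈ 1.571 rad (90.0°) between the endpoints. The total great-circle distance is δ·R ≈ 1.571 × 3440 ≈ 5404 nmi, so the target fraction is f = 2200/5404 ≈ 0.407.
Interpolate at f ≈ 0.407 with slerp weights a = sin((1−f)δ)/sin δ ≈ 0.802, b = sin(fδ)/sin δ ≈ 0.597.
p = a·p₁ + b·p₂ ≈ (-0.100, -0.058, 0.993); φ = arcsin(p_z) ≈ 83.36°, λ = atan2(p_y, p_x) ≈ -150.00°.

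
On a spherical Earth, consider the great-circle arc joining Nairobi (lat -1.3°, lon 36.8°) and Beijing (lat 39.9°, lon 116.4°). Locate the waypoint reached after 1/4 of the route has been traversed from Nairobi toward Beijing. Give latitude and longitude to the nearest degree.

Write both endpoints as unit vectors p₁, p₂ with components (cos φ cos λ, cos φ sin λ, sin φ).
The central angle between the endpoints is δ = arccos(p₁·p₂) ≈ 1.447 rad (82.9°).
Interpolate at f = 1/4 with slerp weights a = sin((1−f)δ)/sin δ ≈ 0.891, b = sin(fδ)/sin δ ≈ 0.357.
p = a·p₁ + b·p₂ ≈ (0.592, 0.779, 0.208); φ = arcsin(p_z) ≈ 12.03°, λ = atan2(p_y, p_x) ≈ 52.77°.

≈ lat 12°, lon 53°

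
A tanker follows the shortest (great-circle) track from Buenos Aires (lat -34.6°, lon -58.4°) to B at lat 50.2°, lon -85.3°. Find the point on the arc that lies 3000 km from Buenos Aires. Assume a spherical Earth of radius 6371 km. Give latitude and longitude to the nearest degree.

Write both endpoints as unit vectors p₁, p₂ with components (cos φ cos λ, cos φ sin λ, sin φ).
The central angle between the endpoints is δ = arccos(p₁·p₂) ≈ 1.537 rad (88.1°). The total great-circle distance is δ·R ≈ 1.537 × 6371 ≈ 9793 km, so the target fraction is f = 3000/9793 ≈ 0.306.
Interpolate at f ≈ 0.306 with slerp weights a = sin((1−f)δ)/sin δ ≈ 0.876, b = sin(fδ)/sin δ ≈ 0.454.
p = a·p₁ + b·p₂ ≈ (0.402, -0.904, -0.149); φ = arcsin(p_z) ≈ -8.55°, λ = atan2(p_y, p_x) ≈ -66.04°.

≈ lat -9°, lon -66°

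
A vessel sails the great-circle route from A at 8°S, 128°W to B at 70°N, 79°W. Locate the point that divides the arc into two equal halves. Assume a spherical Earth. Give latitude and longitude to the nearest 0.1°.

≈ 32.8°N, 116.0°W

The haversine formula gives a central angle δ ≈ 1.479 rad (84.8°) between the endpoints.
Interpolate at f = 1/2 with slerp weights a = sin((1−f)δ)/sin δ ≈ 0.677, b = sin(fδ)/sin δ ≈ 0.677.
p = a·p₁ + b·p₂ ≈ (-0.368, -0.755, 0.542); φ = arcsin(p_z) ≈ 32.81°, λ = atan2(p_y, p_x) ≈ -116.00°.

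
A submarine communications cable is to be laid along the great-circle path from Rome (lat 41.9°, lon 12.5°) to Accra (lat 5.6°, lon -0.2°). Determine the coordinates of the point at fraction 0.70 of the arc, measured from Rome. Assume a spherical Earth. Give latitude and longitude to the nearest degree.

≈ lat 17°, lon 3°

Convert each endpoint to a unit vector on the sphere (x = cos φ cos λ, y = cos φ sin λ, z = sin φ).
The central angle between the endpoints is δ = arccos(p₁·p₂) ≈ 0.664 rad (38.0°).
Interpolate at f = 0.70 with slerp weights a = sin((1−f)δ)/sin δ ≈ 0.321, b = sin(fδ)/sin δ ≈ 0.727.
p = a·p₁ + b·p₂ ≈ (0.957, 0.049, 0.285); φ = arcsin(p_z) ≈ 16.58°, λ = atan2(p_y, p_x) ≈ 2.94°.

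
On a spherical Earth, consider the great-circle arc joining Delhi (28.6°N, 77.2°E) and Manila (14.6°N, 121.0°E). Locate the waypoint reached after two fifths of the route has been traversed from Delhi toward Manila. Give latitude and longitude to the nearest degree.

≈ 24°N, 96°E

The haversine formula gives a central angle δ ≈ 0.747 rad (42.8°) between the endpoints.
Interpolate at f = 2/5 with slerp weights a = sin((1−f)δ)/sin δ ≈ 0.638, b = sin(fδ)/sin δ ≈ 0.433.
p = a·p₁ + b·p₂ ≈ (-0.092, 0.905, 0.415); φ = arcsin(p_z) ≈ 24.49°, λ = atan2(p_y, p_x) ≈ 95.79°.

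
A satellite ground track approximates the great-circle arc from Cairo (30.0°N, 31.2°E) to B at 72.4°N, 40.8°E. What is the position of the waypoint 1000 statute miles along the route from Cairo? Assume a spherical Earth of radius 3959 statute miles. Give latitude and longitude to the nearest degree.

Write both endpoints as unit vectors p₁, p₂ with components (cos φ cos λ, cos φ sin λ, sin φ).
The central angle between the endpoints is δ = arccos(p₁·p₂) ≈ 0.745 rad (42.7°). The total great-circle distance is δ·R ≈ 0.745 × 3959 ≈ 2951 mi, so the target fraction is f = 1000/2951 ≈ 0.339.
Interpolate at f ≈ 0.339 with slerp weights a = sin((1−f)δ)/sin δ ≈ 0.698, b = sin(fδ)/sin δ ≈ 0.368.
p = a·p₁ + b·p₂ ≈ (0.601, 0.386, 0.700); φ = arcsin(p_z) ≈ 44.42°, λ = atan2(p_y, p_x) ≈ 32.69°.

≈ 44°N, 33°E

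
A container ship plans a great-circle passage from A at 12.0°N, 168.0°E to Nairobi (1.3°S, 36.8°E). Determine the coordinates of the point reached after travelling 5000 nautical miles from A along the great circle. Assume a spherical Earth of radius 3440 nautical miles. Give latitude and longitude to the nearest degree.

Write both endpoints as unit vectors p₁, p₂ with components (cos φ cos λ, cos φ sin λ, sin φ).
The central angle between the endpoints is δ = arccos(p₁·p₂) ≈ 2.277 rad (130.5°). The total great-circle distance is δ·R ≈ 2.277 × 3440 ≈ 7832 nmi, so the target fraction is f = 5000/7832 ≈ 0.638.
Interpolate at f ≈ 0.638 with slerp weights a = sin((1−f)δ)/sin δ ≈ 0.964, b = sin(fδ)/sin δ ≈ 1.305.
p = a·p₁ + b·p₂ ≈ (0.123, 0.978, 0.171); φ = arcsin(p_z) ≈ 9.83°, λ = atan2(p_y, p_x) ≈ 82.85°.

≈ 10°N, 83°E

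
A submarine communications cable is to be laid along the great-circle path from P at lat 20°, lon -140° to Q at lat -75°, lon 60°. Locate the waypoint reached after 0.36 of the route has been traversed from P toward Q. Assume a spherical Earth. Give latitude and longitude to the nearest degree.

The haversine formula gives a central angle δ ≈ 2.164 rad (124.0°) between the endpoints.
Interpolate at f = 0.36 with slerp weights a = sin((1−f)δ)/sin δ ≈ 1.185, b = sin(fδ)/sin δ ≈ 0.847.
p = a·p₁ + b·p₂ ≈ (-0.743, -0.526, -0.413); φ = arcsin(p_z) ≈ -24.40°, λ = atan2(p_y, p_x) ≈ -144.72°.

≈ lat -24°, lon -145°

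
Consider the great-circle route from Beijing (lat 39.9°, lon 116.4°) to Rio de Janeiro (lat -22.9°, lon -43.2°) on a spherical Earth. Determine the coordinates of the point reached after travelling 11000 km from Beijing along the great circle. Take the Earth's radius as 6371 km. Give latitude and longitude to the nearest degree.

Convert each endpoint to a unit vector on the sphere (x = cos φ cos λ, y = cos φ sin λ, z = sin φ).
The central angle between the endpoints is δ = arccos(p₁·p₂) ≈ 2.719 rad (155.8°). The total great-circle distance is δ·R ≈ 2.719 × 6371 ≈ 17322 km, so the target fraction is f = 11000/17322 ≈ 0.635.
Interpolate at f ≈ 0.635 with slerp weights a = sin((1−f)δ)/sin δ ≈ 2.041, b = sin(fδ)/sin δ ≈ 2.408.
p = a·p₁ + b·p₂ ≈ (0.921, -0.116, 0.372); φ = arcsin(p_z) ≈ 21.85°, λ = atan2(p_y, p_x) ≈ -7.18°.

≈ lat 22°, lon -7°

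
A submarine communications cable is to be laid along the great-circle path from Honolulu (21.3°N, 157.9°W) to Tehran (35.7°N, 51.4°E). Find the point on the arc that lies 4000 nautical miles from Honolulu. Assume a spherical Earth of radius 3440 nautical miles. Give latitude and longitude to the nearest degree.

≈ 66°N, 122°E

Write both endpoints as unit vectors p₁, p₂ with components (cos φ cos λ, cos φ sin λ, sin φ).
The central angle between the endpoints is δ = arccos(p₁·p₂) ≈ 2.035 rad (116.6°). The total great-circle distance is δ·R ≈ 2.035 × 3440 ≈ 7001 nmi, so the target fraction is f = 4000/7001 ≈ 0.571.
Interpolate at f ≈ 0.571 with slerp weights a = sin((1−f)δ)/sin δ ≈ 0.857, b = sin(fδ)/sin δ ≈ 1.027.
p = a·p₁ + b·p₂ ≈ (-0.219, 0.351, 0.910); φ = arcsin(p_z) ≈ 65.54°, λ = atan2(p_y, p_x) ≈ 121.97°.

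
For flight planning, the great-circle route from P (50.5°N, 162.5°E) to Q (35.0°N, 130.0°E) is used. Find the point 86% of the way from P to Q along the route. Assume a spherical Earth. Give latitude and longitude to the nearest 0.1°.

≈ (37.7°N, 133.6°E)

Write both endpoints as unit vectors p₁, p₂ with components (cos φ cos λ, cos φ sin λ, sin φ).
The central angle between the endpoints is δ = arccos(p₁·p₂) ≈ 0.491 rad (28.1°).
Interpolate at f = 0.86 with slerp weights a = sin((1−f)δ)/sin δ ≈ 0.146, b = sin(fδ)/sin δ ≈ 0.869.
p = a·p₁ + b·p₂ ≈ (-0.546, 0.573, 0.611); φ = arcsin(p_z) ≈ 37.66°, λ = atan2(p_y, p_x) ≈ 133.61°.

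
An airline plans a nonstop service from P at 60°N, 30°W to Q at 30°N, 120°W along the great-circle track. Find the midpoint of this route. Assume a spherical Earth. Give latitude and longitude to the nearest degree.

From cos δ = sin φ₁ sin φ₂ + cos φ₁ cos φ₂ cos Δλ, the central angle is δ ≈ 1.123 rad (64.3°).
Interpolate at f = 1/2 with slerp weights a = sin((1−f)δ)/sin δ ≈ 0.591, b = sin(fδ)/sin δ ≈ 0.591.
p = a·p₁ + b·p₂ ≈ (0.000, -0.591, 0.807); φ = arcsin(p_z) ≈ 53.79°, λ = atan2(p_y, p_x) ≈ -90.00°.

≈ 54°N, 90°W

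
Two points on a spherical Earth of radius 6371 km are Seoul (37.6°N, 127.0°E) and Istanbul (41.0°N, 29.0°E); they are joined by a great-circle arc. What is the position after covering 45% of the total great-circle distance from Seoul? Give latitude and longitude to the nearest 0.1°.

Write both endpoints as unit vectors p₁, p₂ with components (cos φ cos λ, cos φ sin λ, sin φ).
The central angle between the endpoints is δ = arccos(p₁·p₂) ≈ 1.248 rad (71.5°).
Interpolate at f = 0.45 with slerp weights a = sin((1−f)δ)/sin δ ≈ 0.668, b = sin(fδ)/sin δ ≈ 0.562.
p = a·p₁ + b·p₂ ≈ (0.052, 0.628, 0.776); φ = arcsin(p_z) ≈ 50.91°, λ = atan2(p_y, p_x) ≈ 85.27°.

≈ 50.9°N, 85.3°E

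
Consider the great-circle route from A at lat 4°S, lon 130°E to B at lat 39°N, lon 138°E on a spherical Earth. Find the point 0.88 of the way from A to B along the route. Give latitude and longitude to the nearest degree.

Write both endpoints as unit vectors p₁, p₂ with components (cos φ cos λ, cos φ sin λ, sin φ).
The central angle between the endpoints is δ = arccos(p₁·p₂) ≈ 0.761 rad (43.6°).
Interpolate at f = 0.88 with slerp weights a = sin((1−f)δ)/sin δ ≈ 0.132, b = sin(fδ)/sin δ ≈ 0.900.
p = a·p₁ + b·p₂ ≈ (-0.605, 0.569, 0.557); φ = arcsin(p_z) ≈ 33.86°, λ = atan2(p_y, p_x) ≈ 136.73°.

≈ lat 34°N, lon 137°E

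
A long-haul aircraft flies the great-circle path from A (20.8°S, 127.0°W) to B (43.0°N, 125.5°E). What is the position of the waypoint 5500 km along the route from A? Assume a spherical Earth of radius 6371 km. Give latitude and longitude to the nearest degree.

Write both endpoints as unit vectors p₁, p₂ with components (cos φ cos λ, cos φ sin λ, sin φ).
The central angle between the endpoints is δ = arccos(p₁·p₂) ≈ 2.035 rad (116.6°). The total great-circle distance is δ·R ≈ 2.035 × 6371 ≈ 12965 km, so the target fraction is f = 5500/12965 ≈ 0.424.
Interpolate at f ≈ 0.424 with slerp weights a = sin((1−f)δ)/sin δ ≈ 1.031, b = sin(fδ)/sin δ ≈ 0.850.
p = a·p₁ + b·p₂ ≈ (-0.941, -0.263, 0.214); φ = arcsin(p_z) ≈ 12.34°, λ = atan2(p_y, p_x) ≈ -164.36°.

≈ (12°N, 164°W)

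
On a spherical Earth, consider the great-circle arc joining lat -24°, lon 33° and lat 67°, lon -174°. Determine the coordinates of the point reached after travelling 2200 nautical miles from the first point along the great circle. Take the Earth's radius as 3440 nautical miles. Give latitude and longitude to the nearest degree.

≈ lat 12°, lon 42°

Write both endpoints as unit vectors p₁, p₂ with components (cos φ cos λ, cos φ sin λ, sin φ).
The central angle between the endpoints is δ = arccos(p₁·p₂) ≈ 2.336 rad (133.8°). The total great-circle distance is δ·R ≈ 2.336 × 3440 ≈ 8035 nmi, so the target fraction is f = 2200/8035 ≈ 0.274.
Interpolate at f ≈ 0.274 with slerp weights a = sin((1−f)δ)/sin δ ≈ 1.375, b = sin(fδ)/sin δ ≈ 0.827.
p = a·p₁ + b·p₂ ≈ (0.732, 0.650, 0.202); φ = arcsin(p_z) ≈ 11.66°, λ = atan2(p_y, p_x) ≈ 41.62°.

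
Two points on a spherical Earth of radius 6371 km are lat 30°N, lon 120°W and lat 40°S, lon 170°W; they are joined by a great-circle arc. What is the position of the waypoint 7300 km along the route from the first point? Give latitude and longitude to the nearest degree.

Convert each endpoint to a unit vector on the sphere (x = cos φ cos λ, y = cos φ sin λ, z = sin φ).
The central angle between the endpoints is δ = arccos(p₁·p₂) ≈ 1.466 rad (84.0°). The total great-circle distance is δ·R ≈ 1.466 × 6371 ≈ 9337 km, so the target fraction is f = 7300/9337 ≈ 0.782.
Interpolate at f ≈ 0.782 with slerp weights a = sin((1−f)δ)/sin δ ≈ 0.316, b = sin(fδ)/sin δ ≈ 0.916.
p = a·p₁ + b·p₂ ≈ (-0.828, -0.359, -0.431); φ = arcsin(p_z) ≈ -25.52°, λ = atan2(p_y, p_x) ≈ -156.56°.

≈ lat 26°S, lon 157°W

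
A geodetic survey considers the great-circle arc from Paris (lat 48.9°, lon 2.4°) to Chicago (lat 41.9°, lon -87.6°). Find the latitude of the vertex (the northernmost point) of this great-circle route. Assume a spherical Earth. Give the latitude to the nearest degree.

≈ 56°

The great circle lies in the plane with unit normal n̂ = (p₁ × p₂)/|p₁ × p₂|.
Here n̂_z ≈ -0.566; the vertex latitude is φ_max = arccos|n̂_z| ≈ 55.5°.
Check via Clairaut: cos φ_max = |cos φ₁| · sin C = cos(48.9°)·sin(59.5°) ≈ 0.566, again giving ≈ 55.5°.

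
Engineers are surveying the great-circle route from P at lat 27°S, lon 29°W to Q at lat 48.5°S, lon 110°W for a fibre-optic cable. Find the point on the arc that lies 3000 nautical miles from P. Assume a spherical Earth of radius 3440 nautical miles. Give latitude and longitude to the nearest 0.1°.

≈ lat 49.6°S, lon 88.0°W

The haversine formula gives a central angle δ ≈ 1.124 rad (64.4°) between the endpoints. The total great-circle distance is δ·R ≈ 1.124 × 3440 ≈ 3865 nmi, so the target fraction is f = 3000/3865 ≈ 0.776.
Interpolate at f ≈ 0.776 with slerp weights a = sin((1−f)δ)/sin δ ≈ 0.276, b = sin(fδ)/sin δ ≈ 0.849.
p = a·p₁ + b·p₂ ≈ (0.023, -0.648, -0.761); φ = arcsin(p_z) ≈ -49.58°, λ = atan2(p_y, p_x) ≈ -87.99°.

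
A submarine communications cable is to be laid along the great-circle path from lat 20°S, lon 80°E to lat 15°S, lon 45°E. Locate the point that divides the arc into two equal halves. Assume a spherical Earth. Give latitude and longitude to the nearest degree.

≈ lat 18°S, lon 62°E

Convert each endpoint to a unit vector on the sphere (x = cos φ cos λ, y = cos φ sin λ, z = sin φ).
The central angle between the endpoints is δ = arccos(p₁·p₂) ≈ 0.588 rad (33.7°).
Interpolate at f = 1/2 with slerp weights a = sin((1−f)δ)/sin δ ≈ 0.522, b = sin(fδ)/sin δ ≈ 0.522.
p = a·p₁ + b·p₂ ≈ (0.442, 0.840, -0.314); φ = arcsin(p_z) ≈ -18.29°, λ = atan2(p_y, p_x) ≈ 62.25°.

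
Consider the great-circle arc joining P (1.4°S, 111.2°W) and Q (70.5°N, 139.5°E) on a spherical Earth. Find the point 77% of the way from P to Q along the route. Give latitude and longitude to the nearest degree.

From cos δ = sin φ₁ sin φ₂ + cos φ₁ cos φ₂ cos Δλ, the central angle is δ ≈ 1.705 rad (97.7°).
Interpolate at f = 0.77 with slerp weights a = sin((1−f)δ)/sin δ ≈ 0.386, b = sin(fδ)/sin δ ≈ 0.976.
p = a·p₁ + b·p₂ ≈ (-0.387, -0.148, 0.910); φ = arcsin(p_z) ≈ 65.53°, λ = atan2(p_y, p_x) ≈ -159.09°.

≈ (66°N, 159°W)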